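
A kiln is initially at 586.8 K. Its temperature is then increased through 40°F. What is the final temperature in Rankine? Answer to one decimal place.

1096.2°R

Initial temperature in Celsius: 586.8 - 273.15 = 313.6500°C.
The 40°F change is an interval, so only the factor 5/9 applies: +40 × 5/9 = +22.2222°C.
Final Celsius temperature: 313.6500 + 22.2222 = 335.8722°C.
In Rankine: 335.8722 × 1.8 + 491.67 = 1096.2°R.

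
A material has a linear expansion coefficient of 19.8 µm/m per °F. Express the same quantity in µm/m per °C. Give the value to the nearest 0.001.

The quantity depends on a temperature interval, so only the ratio of degree sizes applies; the offset between the scales is irrelevant.
A change of 1°C is a change of 1.8°F, so per °C the value is 19.8 × 1.8 = 35.640.

35.640 µm/m per °C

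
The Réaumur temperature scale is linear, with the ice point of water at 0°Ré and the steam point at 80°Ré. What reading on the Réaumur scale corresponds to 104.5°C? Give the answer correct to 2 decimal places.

Linearly onto the Réaumur scale: 0 + (104.5000 / 100) × (80 - 0) = 83.60°Ré.

83.60°Ré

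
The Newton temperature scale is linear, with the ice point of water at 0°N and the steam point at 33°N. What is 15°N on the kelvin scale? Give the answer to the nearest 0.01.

Linear interpolation between the fixed points: C = (15 - 0) × 100 / (33 - 0) = 45.4545°C.
Then 45.4545 + 273.15 = 318.60 K.

318.60 K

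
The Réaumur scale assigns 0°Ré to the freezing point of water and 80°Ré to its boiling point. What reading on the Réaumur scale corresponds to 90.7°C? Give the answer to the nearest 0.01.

Linearly onto the Réaumur scale: 0 + (90.7000 / 100) × (80 - 0) = 72.56°Ré.

72.56°Ré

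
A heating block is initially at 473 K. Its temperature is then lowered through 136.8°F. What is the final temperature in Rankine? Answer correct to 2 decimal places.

714.60°R

Initial temperature in Celsius: 473 - 273.15 = 199.8500°C.
The 136.8°F change is an interval, so only the factor 5/9 applies: -136.8 × 5/9 = -76.0000°C.
Final Celsius temperature: 199.8500 - 76.0000 = 123.8500°C.
In Rankine: 123.8500 × 1.8 + 491.67 = 714.60°R.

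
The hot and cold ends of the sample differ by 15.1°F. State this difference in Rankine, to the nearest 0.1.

15.1°R

Fahrenheit and Rankine degrees are the same size, so the interval is unchanged: 15.1.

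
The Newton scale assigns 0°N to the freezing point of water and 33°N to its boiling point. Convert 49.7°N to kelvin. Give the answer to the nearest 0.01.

Linear interpolation between the fixed points: C = (49.7 - 0) × 100 / (33 - 0) = 150.6061°C.
Then 150.6061 + 273.15 = 423.76 K.

423.76 K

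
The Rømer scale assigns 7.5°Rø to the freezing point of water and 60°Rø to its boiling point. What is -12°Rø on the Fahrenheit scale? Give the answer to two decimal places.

-34.86°F

Linear interpolation between the fixed points: C = (-12 - 7.5) × 100 / (60 - 7.5) = -37.1429°C.
Then -37.1429 × 1.8 + 32 = -34.86°F.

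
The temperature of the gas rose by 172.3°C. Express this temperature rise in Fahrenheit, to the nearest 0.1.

310.1°F

For a temperature interval the offset drops out; only the factor 1.8 applies.
172.3 × 1.8 = 310.1.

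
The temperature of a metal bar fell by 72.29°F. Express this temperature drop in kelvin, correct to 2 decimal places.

40.16 K

Only the scale ratio 5/9 matters for a change in temperature.
72.29 × 5/9 = 40.16.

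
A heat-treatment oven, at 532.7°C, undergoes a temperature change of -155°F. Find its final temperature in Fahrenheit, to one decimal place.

The 155°F change is an interval, so only the factor 5/9 applies: -155 × 5/9 = -86.1111°C.
Final Celsius temperature: 532.7000 - 86.1111 = 446.5889°C.
In Fahrenheit: 446.5889 × 1.8 + 32 = 835.9°F.

835.9°F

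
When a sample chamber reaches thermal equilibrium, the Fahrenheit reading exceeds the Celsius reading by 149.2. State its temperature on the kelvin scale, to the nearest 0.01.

Let x be the Fahrenheit reading; then the Celsius reading is 5/9·x - 17.7778.
(5/9·x - 17.7778) - x = -149.2  ⇒  (-4/9)·x = -131.422  ⇒  x = 295.7000°F.
In Celsius: (295.7 - 32) × 5/9 = 146.5000°C.
In kelvin: 146.5000 + 273.15 = 419.65 K.

419.65 K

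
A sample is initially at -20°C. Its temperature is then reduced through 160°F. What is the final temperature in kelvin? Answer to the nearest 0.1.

The 160°F change is an interval, so only the factor 5/9 applies: -160 × 5/9 = -88.8889°C.
Final Celsius temperature: -20.0000 - 88.8889 = -108.8889°C.
In kelvin: -108.8889 + 273.15 = 164.3 K.

164.3 K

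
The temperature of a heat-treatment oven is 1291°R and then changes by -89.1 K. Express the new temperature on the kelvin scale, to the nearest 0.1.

Initial temperature in Celsius: (1291 - 491.67) × 5/9 = 444.0722°C.
The 89.1 K change is an interval; Kelvin and Celsius degrees are the same size, so ΔC = -89.1°C.
Final Celsius temperature: 444.0722 - 89.1000 = 354.9722°C.
In kelvin: 354.9722 + 273.15 = 628.1 K.

628.1 K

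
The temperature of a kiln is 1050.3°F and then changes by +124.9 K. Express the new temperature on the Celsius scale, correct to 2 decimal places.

Initial temperature in Celsius: (1050.3 - 32) × 5/9 = 565.7222°C.
The 124.9 K change is an interval; Kelvin and Celsius degrees are the same size, so ΔC = +124.9°C.
Final Celsius temperature: 565.7222 + 124.9000 = 690.6222°C.

690.62°C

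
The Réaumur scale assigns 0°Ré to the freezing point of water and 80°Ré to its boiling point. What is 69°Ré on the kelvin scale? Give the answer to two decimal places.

359.40 K

Linear interpolation between the fixed points: C = (69 - 0) × 100 / (80 - 0) = 86.2500°C.
Then 86.2500 + 273.15 = 359.40 K.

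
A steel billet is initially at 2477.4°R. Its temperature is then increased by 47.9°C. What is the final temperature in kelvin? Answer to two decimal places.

Initial temperature in Celsius: (2477.4 - 491.67) × 5/9 = 1103.1833°C.
Final Celsius temperature: 1103.1833 + 47.9000 = 1151.0833°C.
In kelvin: 1151.0833 + 273.15 = 1424.23 K.

1424.23 K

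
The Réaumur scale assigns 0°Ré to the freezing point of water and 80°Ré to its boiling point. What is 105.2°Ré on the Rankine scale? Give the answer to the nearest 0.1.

728.4°R

Linear interpolation between the fixed points: C = (105.2 - 0) × 100 / (80 - 0) = 131.5000°C.
Then 131.5000 × 1.8 + 491.67 = 728.4°R.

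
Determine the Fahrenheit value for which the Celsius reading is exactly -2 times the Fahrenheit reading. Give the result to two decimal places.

Let F be the Fahrenheit reading. The Celsius reading is C = 5/9·F - 17.7778.
Require C = -2·F: 5/9·F - 17.7778 = -2·F.
(23/9)·F = 17.7778  ⇒  F = 6.96.

6.96°F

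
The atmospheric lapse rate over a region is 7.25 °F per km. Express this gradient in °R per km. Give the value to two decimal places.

7.25 °R/km

Since only a temperature interval is involved, the additive offset between the scales drops out.
A change of 1°F is a change of 1°R, so 7.25 × 1 = 7.25.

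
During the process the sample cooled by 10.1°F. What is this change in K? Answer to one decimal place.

An interval of 1°F corresponds to 5/9 K.
10.1 × 5/9 = 5.6.

5.6 K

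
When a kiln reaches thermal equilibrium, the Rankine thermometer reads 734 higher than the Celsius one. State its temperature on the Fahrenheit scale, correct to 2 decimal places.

577.24°F

Let x be the Celsius reading; then the Rankine reading is 1.8·x + 491.67.
(1.8·x + 491.67) - x = 734  ⇒  (0.8)·x = 242.33  ⇒  x = 302.9125°C.
In Fahrenheit: 302.9125 × 1.8 + 32 = 577.24°F.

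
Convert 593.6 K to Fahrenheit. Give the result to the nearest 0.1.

608.8°F

In Celsius: 593.6 - 273.15 = 320.4500°C.
In Fahrenheit: 320.4500 × 1.8 + 32 = 608.8°F.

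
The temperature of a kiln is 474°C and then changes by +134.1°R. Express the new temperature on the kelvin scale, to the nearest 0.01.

The 134.1°R change is an interval, so only the factor 5/9 applies: +134.1 × 5/9 = +74.5000°C.
Final Celsius temperature: 474.0000 + 74.5000 = 548.5000°C.
In kelvin: 548.5000 + 273.15 = 821.65 K.

821.65 K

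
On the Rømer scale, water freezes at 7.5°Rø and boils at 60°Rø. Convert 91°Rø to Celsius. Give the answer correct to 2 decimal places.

159.05°C

Linear interpolation between the fixed points: C = (91 - 7.5) × 100 / (60 - 7.5) = 159.0476°C.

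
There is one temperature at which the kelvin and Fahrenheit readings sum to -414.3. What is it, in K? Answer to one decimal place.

Let K be the kelvin reading. The Fahrenheit reading is F = 1.8·K - 459.67.
Require K + F = -414.3: (2.8)·K - 459.67 = -414.3.
K = (-414.3 + 459.67) / (2.8) = 16.2.

16.2 K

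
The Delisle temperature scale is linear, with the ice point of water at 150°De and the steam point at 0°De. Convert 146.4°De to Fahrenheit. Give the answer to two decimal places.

Linear interpolation between the fixed points: C = (146.4 - 150) × 100 / (0 - 150) = 2.4000°C.
Then 2.4000 × 1.8 + 32 = 36.32°F.

36.32°F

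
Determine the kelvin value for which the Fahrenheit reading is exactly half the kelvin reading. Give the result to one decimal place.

Let K be the kelvin reading. The Fahrenheit reading is F = 1.8·K - 459.67.
Require F = 0.5·K: 1.8·K - 459.67 = 0.5·K.
(1.3)·K = 459.67  ⇒  K = 353.6.

353.6 K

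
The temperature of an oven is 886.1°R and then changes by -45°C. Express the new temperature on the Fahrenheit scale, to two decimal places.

Initial temperature in Celsius: (886.1 - 491.67) × 5/9 = 219.1278°C.
Final Celsius temperature: 219.1278 - 45.0000 = 174.1278°C.
In Fahrenheit: 174.1278 × 1.8 + 32 = 345.43°F.

345.43°F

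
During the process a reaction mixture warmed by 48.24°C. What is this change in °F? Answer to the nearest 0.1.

86.8°F

An interval of 1°C corresponds to 1.8°F.
48.24 × 1.8 = 86.8.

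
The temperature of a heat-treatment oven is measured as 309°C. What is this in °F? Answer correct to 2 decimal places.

In Fahrenheit: 309.0000 × 1.8 + 32 = 588.20°F.

588.20°F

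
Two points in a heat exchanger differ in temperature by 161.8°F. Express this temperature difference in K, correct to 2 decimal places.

An interval of 1°F corresponds to 5/9 K.
161.8 × 5/9 = 89.89.

89.89 K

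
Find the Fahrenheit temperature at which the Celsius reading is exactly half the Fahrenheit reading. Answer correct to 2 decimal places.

Let F be the Fahrenheit reading. The Celsius reading is C = 5/9·F - 17.7778.
Require C = 0.5·F: 5/9·F - 17.7778 = 0.5·F.
(1/18)·F = 17.7778  ⇒  F = 320.00.

320.00°F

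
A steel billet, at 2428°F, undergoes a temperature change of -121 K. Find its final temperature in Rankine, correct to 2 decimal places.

Initial temperature in Celsius: (2428 - 32) × 5/9 = 1331.1111°C.
The 121 K change is an interval; Kelvin and Celsius degrees are the same size, so ΔC = -121°C.
Final Celsius temperature: 1331.1111 - 121.0000 = 1210.1111°C.
In Rankine: 1210.1111 × 1.8 + 491.67 = 2669.87°R.

2669.87°R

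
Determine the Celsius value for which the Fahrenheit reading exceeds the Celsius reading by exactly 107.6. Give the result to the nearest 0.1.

Let C be the Celsius reading. The Fahrenheit reading is F = 1.8·C + 32.
Require F - C = 107.6: (0.8)·C + 32 = 107.6.
C = (107.6 - 32) / (0.8) = 94.5.

94.5°C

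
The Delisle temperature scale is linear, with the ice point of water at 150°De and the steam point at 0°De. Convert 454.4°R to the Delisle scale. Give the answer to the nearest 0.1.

181.1°De

First in Celsius: (454.4 - 491.67) × 5/9 = -20.7056°C.
Linearly onto the Delisle scale: 150 + (-20.7056 / 100) × (0 - 150) = 181.1°De.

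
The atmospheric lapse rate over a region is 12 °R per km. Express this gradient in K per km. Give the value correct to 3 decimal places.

6.667 K/km

The quantity depends on a temperature interval, so only the ratio of degree sizes applies; the offset between the scales is irrelevant.
A change of 1°R is a change of 5/9 K, so 12 × 5/9 = 6.667.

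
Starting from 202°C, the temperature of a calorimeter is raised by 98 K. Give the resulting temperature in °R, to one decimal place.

The 98 K change is an interval; Kelvin and Celsius degrees are the same size, so ΔC = +98°C.
Final Celsius temperature: 202.0000 + 98.0000 = 300.0000°C.
In Rankine: 300.0000 × 1.8 + 491.67 = 1031.7°R.

1031.7°R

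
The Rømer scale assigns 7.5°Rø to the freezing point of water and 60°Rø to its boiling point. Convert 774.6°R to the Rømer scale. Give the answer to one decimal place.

First in Celsius: (774.6 - 491.67) × 5/9 = 157.1833°C.
Linearly onto the Rømer scale: 7.5 + (157.1833 / 100) × (60 - 7.5) = 90.0°Rø.

90.0°Rø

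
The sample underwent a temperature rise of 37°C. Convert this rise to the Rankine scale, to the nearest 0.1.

66.6°R

An interval of 1°C corresponds to 1.8°R.
37 × 1.8 = 66.6.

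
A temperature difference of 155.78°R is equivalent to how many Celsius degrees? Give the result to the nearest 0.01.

For a temperature interval the offset drops out; only the factor 5/9 applies.
155.78 × 5/9 = 86.54.

86.54°C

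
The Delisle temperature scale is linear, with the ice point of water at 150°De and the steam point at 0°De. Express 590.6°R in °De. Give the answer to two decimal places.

67.56°De

First in Celsius: (590.6 - 491.67) × 5/9 = 54.9611°C.
Linearly onto the Delisle scale: 150 + (54.9611 / 100) × (0 - 150) = 67.56°De.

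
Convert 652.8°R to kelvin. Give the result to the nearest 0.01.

In Celsius: (652.8 - 491.67) × 5/9 = 89.5167°C.
In kelvin: 89.5167 + 273.15 = 362.67 K.

362.67 K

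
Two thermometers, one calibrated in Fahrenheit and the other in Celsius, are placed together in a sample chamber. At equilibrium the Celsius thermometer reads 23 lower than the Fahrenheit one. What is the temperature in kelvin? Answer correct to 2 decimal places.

261.90 K

Let x be the Fahrenheit reading; then the Celsius reading is 5/9·x - 17.7778.
(5/9·x - 17.7778) - x = -23  ⇒  (-4/9)·x = -47/9  ⇒  x = 11.7500°F.
In Celsius: (11.75 - 32) × 5/9 = -11.2500°C.
In kelvin: -11.2500 + 273.15 = 261.90 K.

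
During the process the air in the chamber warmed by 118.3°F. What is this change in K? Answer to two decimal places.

Only the scale ratio 5/9 matters for a change in temperature.
118.3 × 5/9 = 65.72.

65.72 K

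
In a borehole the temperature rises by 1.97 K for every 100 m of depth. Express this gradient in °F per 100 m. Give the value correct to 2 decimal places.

Since only a temperature interval is involved, the additive offset between the scales drops out.
A change of 1 K is a change of 1.8°F, so 1.97 × 1.8 = 3.55.

3.55 °F/100 m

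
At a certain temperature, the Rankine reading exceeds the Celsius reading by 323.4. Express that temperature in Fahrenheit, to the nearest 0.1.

-346.6°F

Let x be the Rankine reading; then the Celsius reading is 5/9·x - 273.15.
(5/9·x - 273.15) - x = -323.4  ⇒  (-4/9)·x = -50.25  ⇒  x = 113.0625°R.
In Celsius: (113.0625 - 491.67) × 5/9 = -210.3375°C.
In Fahrenheit: -210.3375 × 1.8 + 32 = -346.6°F.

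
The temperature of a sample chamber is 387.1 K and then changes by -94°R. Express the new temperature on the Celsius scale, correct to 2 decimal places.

Initial temperature in Celsius: 387.1 - 273.15 = 113.9500°C.
The 94°R change is an interval, so only the factor 5/9 applies: -94 × 5/9 = -52.2222°C.
Final Celsius temperature: 113.9500 - 52.2222 = 61.7278°C.

61.73°C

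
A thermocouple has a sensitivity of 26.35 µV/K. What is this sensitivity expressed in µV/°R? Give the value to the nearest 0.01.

14.64 µV/°R

Since only a temperature interval is involved, the additive offset between the scales drops out.
A change of 1°R is a change of 5/9 K, so per °R the value is 26.35 × 5/9 = 14.64.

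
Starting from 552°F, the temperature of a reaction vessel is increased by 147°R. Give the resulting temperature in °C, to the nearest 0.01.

370.56°C

Initial temperature in Celsius: (552 - 32) × 5/9 = 288.8889°C.
The 147°R change is an interval, so only the factor 5/9 applies: +147 × 5/9 = +81.6667°C.
Final Celsius temperature: 288.8889 + 81.6667 = 370.5556°C.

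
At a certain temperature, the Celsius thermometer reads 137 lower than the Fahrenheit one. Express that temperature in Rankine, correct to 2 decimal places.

Let x be the Fahrenheit reading; then the Celsius reading is 5/9·x - 17.7778.
(5/9·x - 17.7778) - x = -137  ⇒  (-4/9)·x = -119.222  ⇒  x = 268.2500°F.
In Celsius: (268.25 - 32) × 5/9 = 131.2500°C.
In Rankine: 131.2500 × 1.8 + 491.67 = 727.92°R.

727.92°R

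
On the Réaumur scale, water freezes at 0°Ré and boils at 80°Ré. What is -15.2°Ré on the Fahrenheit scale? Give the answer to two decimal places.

-2.20°F

Linear interpolation between the fixed points: C = (-15.2 - 0) × 100 / (80 - 0) = -19.0000°C.
Then -19.0000 × 1.8 + 32 = -2.20°F.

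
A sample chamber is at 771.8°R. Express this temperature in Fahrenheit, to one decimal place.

In Celsius: (771.8 - 491.67) × 5/9 = 155.6278°C.
In Fahrenheit: 155.6278 × 1.8 + 32 = 312.1°F.

312.1°F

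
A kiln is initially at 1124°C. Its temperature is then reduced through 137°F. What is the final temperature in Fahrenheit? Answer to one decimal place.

1918.2°F

The 137°F change is an interval, so only the factor 5/9 applies: -137 × 5/9 = -76.1111°C.
Final Celsius temperature: 1124.0000 - 76.1111 = 1047.8889°C.
In Fahrenheit: 1047.8889 × 1.8 + 32 = 1918.2°F.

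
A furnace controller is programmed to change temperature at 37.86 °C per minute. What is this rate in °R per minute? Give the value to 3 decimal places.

The quantity depends on a temperature interval, so only the ratio of degree sizes applies; the offset between the scales is irrelevant.
A change of 1°C is a change of 1.8°R, so 37.86 × 1.8 = 68.148.

68.148 °R/minute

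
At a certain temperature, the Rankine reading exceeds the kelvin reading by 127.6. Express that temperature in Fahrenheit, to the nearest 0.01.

Let x be the Rankine reading; then the kelvin reading is 5/9·x.
(5/9·x) - x = -127.6  ⇒  (-4/9)·x = -127.6  ⇒  x = 287.1000°R.
In Celsius: (287.1 - 491.67) × 5/9 = -113.6500°C.
In Fahrenheit: -113.6500 × 1.8 + 32 = -172.57°F.

-172.57°F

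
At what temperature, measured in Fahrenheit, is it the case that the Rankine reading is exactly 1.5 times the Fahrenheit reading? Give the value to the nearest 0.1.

Let F be the Fahrenheit reading. The Rankine reading is R = 1·F + 459.67.
Require R = 1.5·F: 1·F + 459.67 = 1.5·F.
(-0.5)·F = -459.67  ⇒  F = 919.3.

919.3°F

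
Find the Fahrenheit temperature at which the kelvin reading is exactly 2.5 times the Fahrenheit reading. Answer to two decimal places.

Let F be the Fahrenheit reading. The kelvin reading is K = 5/9·F + 255.372.
Require K = 2.5·F: 5/9·F + 255.372 = 2.5·F.
(-35/18)·F = -255.372  ⇒  F = 131.33.

131.33°F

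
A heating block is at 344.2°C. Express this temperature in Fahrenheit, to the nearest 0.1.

In Fahrenheit: 344.2000 × 1.8 + 32 = 651.6°F.

651.6°F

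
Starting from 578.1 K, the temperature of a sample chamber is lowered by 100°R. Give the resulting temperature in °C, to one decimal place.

249.4°C

Initial temperature in Celsius: 578.1 - 273.15 = 304.9500°C.
The 100°R change is an interval, so only the factor 5/9 applies: -100 × 5/9 = -55.5556°C.
Final Celsius temperature: 304.9500 - 55.5556 = 249.3944°C.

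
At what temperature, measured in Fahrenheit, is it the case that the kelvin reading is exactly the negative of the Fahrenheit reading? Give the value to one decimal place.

Let F be the Fahrenheit reading. The kelvin reading is K = 5/9·F + 255.372.
Require K = -1·F: 5/9·F + 255.372 = -1·F.
(14/9)·F = -255.372  ⇒  F = -164.2.

-164.2°F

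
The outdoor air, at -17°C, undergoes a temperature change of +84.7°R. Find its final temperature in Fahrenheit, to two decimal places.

The 84.7°R change is an interval, so only the factor 5/9 applies: +84.7 × 5/9 = +47.0556°C.
Final Celsius temperature: -17.0000 + 47.0556 = 30.0556°C.
In Fahrenheit: 30.0556 × 1.8 + 32 = 86.10°F.

86.10°F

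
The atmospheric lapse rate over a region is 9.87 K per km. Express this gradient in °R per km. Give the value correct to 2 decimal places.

17.77 °R/km

The quantity depends on a temperature interval, so only the ratio of degree sizes applies; the offset between the scales is irrelevant.
A change of 1 K is a change of 1.8°R, so 9.87 × 1.8 = 17.77.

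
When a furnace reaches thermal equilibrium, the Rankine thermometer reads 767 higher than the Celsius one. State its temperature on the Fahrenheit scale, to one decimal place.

651.5°F

Let x be the Celsius reading; then the Rankine reading is 1.8·x + 491.67.
(1.8·x + 491.67) - x = 767  ⇒  (0.8)·x = 275.33  ⇒  x = 344.1625°C.
In Fahrenheit: 344.1625 × 1.8 + 32 = 651.5°F.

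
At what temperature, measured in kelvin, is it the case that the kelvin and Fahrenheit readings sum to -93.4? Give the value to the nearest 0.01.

130.81 K

Let K be the kelvin reading. The Fahrenheit reading is F = 1.8·K - 459.67.
Require K + F = -93.4: (2.8)·K - 459.67 = -93.4.
K = (-93.4 + 459.67) / (2.8) = 130.81.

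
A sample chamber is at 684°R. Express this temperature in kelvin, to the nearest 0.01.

380.00 K

In Celsius: (684 - 491.67) × 5/9 = 106.8500°C.
In kelvin: 106.8500 + 273.15 = 380.00 K.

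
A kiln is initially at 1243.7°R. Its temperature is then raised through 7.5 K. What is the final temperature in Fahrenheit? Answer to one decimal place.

797.5°F

Initial temperature in Celsius: (1243.7 - 491.67) × 5/9 = 417.7944°C.
The 7.5 K change is an interval; Kelvin and Celsius degrees are the same size, so ΔC = +7.5°C.
Final Celsius temperature: 417.7944 + 7.5000 = 425.2944°C.
In Fahrenheit: 425.2944 × 1.8 + 32 = 797.5°F.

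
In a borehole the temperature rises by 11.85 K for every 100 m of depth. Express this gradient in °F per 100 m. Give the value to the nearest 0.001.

Since only a temperature interval is involved, the additive offset between the scales drops out.
A change of 1 K is a change of 1.8°F, so 11.85 × 1.8 = 21.330.

21.330 °F/100 m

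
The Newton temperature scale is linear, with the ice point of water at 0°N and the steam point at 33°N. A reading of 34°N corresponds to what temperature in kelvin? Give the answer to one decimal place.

Linear interpolation between the fixed points: C = (34 - 0) × 100 / (33 - 0) = 103.0303°C.
Then 103.0303 + 273.15 = 376.2 K.

376.2 K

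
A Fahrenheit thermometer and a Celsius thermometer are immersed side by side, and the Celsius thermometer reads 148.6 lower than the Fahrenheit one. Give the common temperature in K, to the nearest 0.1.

418.9 K

Let x be the Fahrenheit reading; then the Celsius reading is 5/9·x - 17.7778.
(5/9·x - 17.7778) - x = -148.6  ⇒  (-4/9)·x = -130.822  ⇒  x = 294.3500°F.
In Celsius: (294.35 - 32) × 5/9 = 145.7500°C.
In kelvin: 145.7500 + 273.15 = 418.9 K.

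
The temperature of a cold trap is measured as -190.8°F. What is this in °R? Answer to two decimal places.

268.87°R

In Celsius: (-190.8 - 32) × 5/9 = -123.7778°C.
In Rankine: -123.7778 × 1.8 + 491.67 = 268.87°R.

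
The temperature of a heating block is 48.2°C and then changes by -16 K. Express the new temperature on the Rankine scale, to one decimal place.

549.6°R

The 16 K change is an interval; Kelvin and Celsius degrees are the same size, so ΔC = -16°C.
Final Celsius temperature: 48.2000 - 16.0000 = 32.2000°C.
In Rankine: 32.2000 × 1.8 + 491.67 = 549.6°R.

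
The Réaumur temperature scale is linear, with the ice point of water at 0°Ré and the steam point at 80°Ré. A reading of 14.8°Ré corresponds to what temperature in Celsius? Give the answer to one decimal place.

18.5°C

Linear interpolation between the fixed points: C = (14.8 - 0) × 100 / (80 - 0) = 18.5000°C.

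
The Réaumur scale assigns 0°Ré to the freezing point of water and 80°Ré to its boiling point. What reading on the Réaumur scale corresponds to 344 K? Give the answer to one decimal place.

56.7°Ré

First in Celsius: 344 - 273.15 = 70.8500°C.
Linearly onto the Réaumur scale: 0 + (70.8500 / 100) × (80 - 0) = 56.7°Ré.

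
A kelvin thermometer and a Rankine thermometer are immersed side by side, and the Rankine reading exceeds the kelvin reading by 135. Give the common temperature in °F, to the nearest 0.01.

-155.92°F

Let x be the kelvin reading; then the Rankine reading is 1.8·x.
(1.8·x) - x = 135  ⇒  (0.8)·x = 135  ⇒  x = 168.7500 K.
In Celsius: 168.75 - 273.15 = -104.4000°C.
In Fahrenheit: -104.4000 × 1.8 + 32 = -155.92°F.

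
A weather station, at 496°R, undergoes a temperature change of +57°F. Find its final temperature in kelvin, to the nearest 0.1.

Initial temperature in Celsius: (496 - 491.67) × 5/9 = 2.4056°C.
The 57°F change is an interval, so only the factor 5/9 applies: +57 × 5/9 = +31.6667°C.
Final Celsius temperature: 2.4056 + 31.6667 = 34.0722°C.
In kelvin: 34.0722 + 273.15 = 307.2 K.

307.2 K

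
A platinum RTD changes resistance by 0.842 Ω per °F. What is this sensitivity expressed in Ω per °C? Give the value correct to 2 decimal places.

1.52 Ω per °C

The quantity depends on a temperature interval, so only the ratio of degree sizes applies; the offset between the scales is irrelevant.
A change of 1°C is a change of 1.8°F, so per °C the value is 0.842 × 1.8 = 1.52.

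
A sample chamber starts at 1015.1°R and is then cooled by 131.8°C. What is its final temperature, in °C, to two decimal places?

158.99°C

Initial temperature in Celsius: (1015.1 - 491.67) × 5/9 = 290.7944°C.
Final Celsius temperature: 290.7944 - 131.8000 = 158.9944°C.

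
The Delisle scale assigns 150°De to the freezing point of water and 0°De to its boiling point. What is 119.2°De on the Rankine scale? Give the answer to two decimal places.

528.63°R

Linear interpolation between the fixed points: C = (119.2 - 150) × 100 / (0 - 150) = 20.5333°C.
Then 20.5333 × 1.8 + 491.67 = 528.63°R.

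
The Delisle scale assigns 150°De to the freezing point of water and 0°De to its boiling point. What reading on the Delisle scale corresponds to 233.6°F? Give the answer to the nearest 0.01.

First in Celsius: (233.6 - 32) × 5/9 = 112.0000°C.
Linearly onto the Delisle scale: 150 + (112.0000 / 100) × (0 - 150) = -18.00°De.

-18.00°De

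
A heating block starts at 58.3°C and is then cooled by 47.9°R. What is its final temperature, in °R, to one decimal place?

548.7°R

The 47.9°R change is an interval, so only the factor 5/9 applies: -47.9 × 5/9 = -26.6111°C.
Final Celsius temperature: 58.3000 - 26.6111 = 31.6889°C.
In Rankine: 31.6889 × 1.8 + 491.67 = 548.7°R.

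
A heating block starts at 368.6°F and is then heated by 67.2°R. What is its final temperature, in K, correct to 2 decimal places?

Initial temperature in Celsius: (368.6 - 32) × 5/9 = 187.0000°C.
The 67.2°R change is an interval, so only the factor 5/9 applies: +67.2 × 5/9 = +37.3333°C.
Final Celsius temperature: 187.0000 + 37.3333 = 224.3333°C.
In kelvin: 224.3333 + 273.15 = 497.48 K.

497.48 K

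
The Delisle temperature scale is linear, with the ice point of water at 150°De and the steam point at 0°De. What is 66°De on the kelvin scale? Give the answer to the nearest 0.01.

329.15 K

Linear interpolation between the fixed points: C = (66 - 150) × 100 / (0 - 150) = 56.0000°C.
Then 56.0000 + 273.15 = 329.15 K.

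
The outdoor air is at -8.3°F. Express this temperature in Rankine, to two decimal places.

In Celsius: (-8.3 - 32) × 5/9 = -22.3889°C.
In Rankine: -22.3889 × 1.8 + 491.67 = 451.37°R.

451.37°R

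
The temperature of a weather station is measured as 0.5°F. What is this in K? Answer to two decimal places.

In Celsius: (0.5 - 32) × 5/9 = -17.5000°C.
In kelvin: -17.5000 + 273.15 = 255.65 K.

255.65 K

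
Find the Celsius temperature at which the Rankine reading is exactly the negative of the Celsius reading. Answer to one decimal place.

Let C be the Celsius reading. The Rankine reading is R = 1.8·C + 491.67.
Require R = -1·C: 1.8·C + 491.67 = -1·C.
(2.8)·C = -491.67  ⇒  C = -175.6.

-175.6°C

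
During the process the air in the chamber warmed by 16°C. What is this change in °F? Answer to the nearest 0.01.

Only the scale ratio 1.8 matters for a change in temperature.
16 × 1.8 = 28.80.

28.80°F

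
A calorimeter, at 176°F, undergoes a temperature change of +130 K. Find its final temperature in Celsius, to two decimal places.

210.00°C

Initial temperature in Celsius: (176 - 32) × 5/9 = 80.0000°C.
The 130 K change is an interval; Kelvin and Celsius degrees are the same size, so ΔC = +130°C.
Final Celsius temperature: 80.0000 + 130.0000 = 210.0000°C.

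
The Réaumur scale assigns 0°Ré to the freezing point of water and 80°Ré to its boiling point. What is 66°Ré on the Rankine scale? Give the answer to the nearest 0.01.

640.17°R

Linear interpolation between the fixed points: C = (66 - 0) × 100 / (80 - 0) = 82.5000°C.
Then 82.5000 × 1.8 + 491.67 = 640.17°R.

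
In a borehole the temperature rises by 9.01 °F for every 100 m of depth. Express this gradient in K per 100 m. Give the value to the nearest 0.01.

The quantity depends on a temperature interval, so only the ratio of degree sizes applies; the offset between the scales is irrelevant.
A change of 1°F is a change of 5/9 K, so 9.01 × 5/9 = 5.01.

5.01 K/100 m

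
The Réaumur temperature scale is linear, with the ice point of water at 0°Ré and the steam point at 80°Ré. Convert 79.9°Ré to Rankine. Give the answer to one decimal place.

671.4°R

Linear interpolation between the fixed points: C = (79.9 - 0) × 100 / (80 - 0) = 99.8750°C.
Then 99.8750 × 1.8 + 491.67 = 671.4°R.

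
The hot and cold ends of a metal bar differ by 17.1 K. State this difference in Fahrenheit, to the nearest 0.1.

For a temperature interval the offset drops out; only the factor 1.8 applies.
17.1 × 1.8 = 30.8.

30.8°F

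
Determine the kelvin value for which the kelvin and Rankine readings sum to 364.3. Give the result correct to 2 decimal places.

Let K be the kelvin reading. The Rankine reading is R = 1.8·K.
Require K + R = 364.3: (2.8)·K = 364.3.
K = (364.3) / (2.8) = 130.11.

130.11 K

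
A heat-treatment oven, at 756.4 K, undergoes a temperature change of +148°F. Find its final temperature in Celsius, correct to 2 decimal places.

Initial temperature in Celsius: 756.4 - 273.15 = 483.2500°C.
The 148°F change is an interval, so only the factor 5/9 applies: +148 × 5/9 = +82.2222°C.
Final Celsius temperature: 483.2500 + 82.2222 = 565.4722°C.

565.47°C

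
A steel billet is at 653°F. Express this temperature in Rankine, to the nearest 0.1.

1112.7°R

In Celsius: (653 - 32) × 5/9 = 345.0000°C.
In Rankine: 345.0000 × 1.8 + 491.67 = 1112.7°R.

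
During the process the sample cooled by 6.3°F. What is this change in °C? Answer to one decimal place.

An interval of 1°F corresponds to 5/9°C.
6.3 × 5/9 = 3.5.

3.5°C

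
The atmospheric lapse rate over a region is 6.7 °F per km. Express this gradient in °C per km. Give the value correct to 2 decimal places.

3.72 °C/km

Since only a temperature interval is involved, the additive offset between the scales drops out.
A change of 1°F is a change of 5/9°C, so 6.7 × 5/9 = 3.72.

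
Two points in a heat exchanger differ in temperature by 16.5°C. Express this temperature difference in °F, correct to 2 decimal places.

An interval of 1°C corresponds to 1.8°F.
16.5 × 1.8 = 29.70.

29.70°F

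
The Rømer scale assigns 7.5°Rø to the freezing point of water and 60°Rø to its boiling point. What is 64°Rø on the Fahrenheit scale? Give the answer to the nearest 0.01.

225.71°F

Linear interpolation between the fixed points: C = (64 - 7.5) × 100 / (60 - 7.5) = 107.6190°C.
Then 107.6190 × 1.8 + 32 = 225.71°F.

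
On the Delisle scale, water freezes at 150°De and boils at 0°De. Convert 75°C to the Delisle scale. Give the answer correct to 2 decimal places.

37.50°De

Linearly onto the Delisle scale: 150 + (75.0000 / 100) × (0 - 150) = 37.50°De.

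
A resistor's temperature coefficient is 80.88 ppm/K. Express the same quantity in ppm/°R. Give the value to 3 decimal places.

The quantity depends on a temperature interval, so only the ratio of degree sizes applies; the offset between the scales is irrelevant.
A change of 1°R is a change of 5/9 K, so per °R the value is 80.88 × 5/9 = 44.933.

44.933 ppm/°R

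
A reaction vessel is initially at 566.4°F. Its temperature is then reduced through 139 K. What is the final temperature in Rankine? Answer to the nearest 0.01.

775.87°R

Initial temperature in Celsius: (566.4 - 32) × 5/9 = 296.8889°C.
The 139 K change is an interval; Kelvin and Celsius degrees are the same size, so ΔC = -139°C.
Final Celsius temperature: 296.8889 - 139.0000 = 157.8889°C.
In Rankine: 157.8889 × 1.8 + 491.67 = 775.87°R.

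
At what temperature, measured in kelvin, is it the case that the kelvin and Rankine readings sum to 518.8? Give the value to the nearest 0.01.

Let K be the kelvin reading. The Rankine reading is R = 1.8·K.
Require K + R = 518.8: (2.8)·K = 518.8.
K = (518.8) / (2.8) = 185.29.

185.29 K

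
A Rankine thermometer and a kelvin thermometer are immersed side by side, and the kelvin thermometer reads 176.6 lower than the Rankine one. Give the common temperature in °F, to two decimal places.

-62.32°F

Let x be the Rankine reading; then the kelvin reading is 5/9·x.
(5/9·x) - x = -176.6  ⇒  (-4/9)·x = -176.6  ⇒  x = 397.3500°R.
In Celsius: (397.35 - 491.67) × 5/9 = -52.4000°C.
In Fahrenheit: -52.4000 × 1.8 + 32 = -62.32°F.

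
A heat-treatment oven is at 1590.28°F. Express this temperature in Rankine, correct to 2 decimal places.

2049.95°R

In Celsius: (1590.28 - 32) × 5/9 = 865.7111°C.
In Rankine: 865.7111 × 1.8 + 491.67 = 2049.95°R.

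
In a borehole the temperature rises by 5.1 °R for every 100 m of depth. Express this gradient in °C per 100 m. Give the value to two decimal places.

Since only a temperature interval is involved, the additive offset between the scales drops out.
A change of 1°R is a change of 5/9°C, so 5.1 × 5/9 = 2.83.

2.83 °C/100 m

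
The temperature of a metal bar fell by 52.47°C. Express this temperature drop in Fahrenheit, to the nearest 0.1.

94.4°F

Only the scale ratio 1.8 matters for a change in temperature.
52.47 × 1.8 = 94.4.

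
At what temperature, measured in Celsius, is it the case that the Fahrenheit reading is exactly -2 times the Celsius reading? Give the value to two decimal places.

-8.42°C

Let C be the Celsius reading. The Fahrenheit reading is F = 1.8·C + 32.
Require F = -2·C: 1.8·C + 32 = -2·C.
(3.8)·C = -32  ⇒  C = -8.42.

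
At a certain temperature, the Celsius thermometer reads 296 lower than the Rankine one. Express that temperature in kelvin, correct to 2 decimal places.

28.56 K

Let x be the Rankine reading; then the Celsius reading is 5/9·x - 273.15.
(5/9·x - 273.15) - x = -296  ⇒  (-4/9)·x = -22.85  ⇒  x = 51.4125°R.
In Celsius: (51.4125 - 491.67) × 5/9 = -244.5875°C.
In kelvin: -244.5875 + 273.15 = 28.56 K.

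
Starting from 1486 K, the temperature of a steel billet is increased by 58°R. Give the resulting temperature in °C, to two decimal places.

1245.07°C

Initial temperature in Celsius: 1486 - 273.15 = 1212.8500°C.
The 58°R change is an interval, so only the factor 5/9 applies: +58 × 5/9 = +32.2222°C.
Final Celsius temperature: 1212.8500 + 32.2222 = 1245.0722°C.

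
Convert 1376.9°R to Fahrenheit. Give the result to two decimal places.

In Celsius: (1376.9 - 491.67) × 5/9 = 491.7944°C.
In Fahrenheit: 491.7944 × 1.8 + 32 = 917.23°F.

917.23°F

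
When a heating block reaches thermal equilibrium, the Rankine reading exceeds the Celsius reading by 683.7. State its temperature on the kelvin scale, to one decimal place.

Let x be the Celsius reading; then the Rankine reading is 1.8·x + 491.67.
(1.8·x + 491.67) - x = 683.7  ⇒  (0.8)·x = 192.03  ⇒  x = 240.0375°C.
In kelvin: 240.0375 + 273.15 = 513.2 K.

513.2 K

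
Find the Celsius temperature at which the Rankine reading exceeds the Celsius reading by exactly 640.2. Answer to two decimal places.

185.66°C

Let C be the Celsius reading. The Rankine reading is R = 1.8·C + 491.67.
Require R - C = 640.2: (0.8)·C + 491.67 = 640.2.
C = (640.2 - 491.67) / (0.8) = 185.66.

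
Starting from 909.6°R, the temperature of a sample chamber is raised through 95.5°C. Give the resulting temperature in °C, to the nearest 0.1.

Initial temperature in Celsius: (909.6 - 491.67) × 5/9 = 232.1833°C.
Final Celsius temperature: 232.1833 + 95.5000 = 327.6833°C.

327.7°C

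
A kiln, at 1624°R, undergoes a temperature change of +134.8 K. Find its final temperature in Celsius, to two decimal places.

Initial temperature in Celsius: (1624 - 491.67) × 5/9 = 629.0722°C.
The 134.8 K change is an interval; Kelvin and Celsius degrees are the same size, so ΔC = +134.8°C.
Final Celsius temperature: 629.0722 + 134.8000 = 763.8722°C.

763.87°C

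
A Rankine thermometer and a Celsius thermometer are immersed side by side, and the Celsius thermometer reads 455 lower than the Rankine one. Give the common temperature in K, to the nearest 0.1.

227.3 K

Let x be the Rankine reading; then the Celsius reading is 5/9·x - 273.15.
(5/9·x - 273.15) - x = -455  ⇒  (-4/9)·x = -181.85  ⇒  x = 409.1625°R.
In Celsius: (409.1625 - 491.67) × 5/9 = -45.8375°C.
In kelvin: -45.8375 + 273.15 = 227.3 K.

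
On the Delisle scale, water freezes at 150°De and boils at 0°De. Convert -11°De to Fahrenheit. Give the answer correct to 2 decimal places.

Linear interpolation between the fixed points: C = (-11 - 150) × 100 / (0 - 150) = 107.3333°C.
Then 107.3333 × 1.8 + 32 = 225.20°F.

225.20°F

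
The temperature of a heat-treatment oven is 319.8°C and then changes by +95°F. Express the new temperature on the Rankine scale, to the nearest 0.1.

1162.3°R

The 95°F change is an interval, so only the factor 5/9 applies: +95 × 5/9 = +52.7778°C.
Final Celsius temperature: 319.8000 + 52.7778 = 372.5778°C.
In Rankine: 372.5778 × 1.8 + 491.67 = 1162.3°R.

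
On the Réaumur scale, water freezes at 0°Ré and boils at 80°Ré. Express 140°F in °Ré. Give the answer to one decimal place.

First in Celsius: (140 - 32) × 5/9 = 60.0000°C.
Linearly onto the Réaumur scale: 0 + (60.0000 / 100) × (80 - 0) = 48.0°Ré.

48.0°Ré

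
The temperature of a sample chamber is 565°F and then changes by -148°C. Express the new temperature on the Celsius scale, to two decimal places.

Initial temperature in Celsius: (565 - 32) × 5/9 = 296.1111°C.
Final Celsius temperature: 296.1111 - 148.0000 = 148.1111°C.

148.11°C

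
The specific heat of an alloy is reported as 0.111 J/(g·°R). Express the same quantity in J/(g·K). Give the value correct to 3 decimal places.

Since only a temperature interval is involved, the additive offset between the scales drops out.
A change of 1 K is a change of 1.8°R, so per K the value is 0.111 × 1.8 = 0.200.

0.200 J/(g·K)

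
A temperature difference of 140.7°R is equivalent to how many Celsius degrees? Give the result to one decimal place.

Only the scale ratio 5/9 matters for a change in temperature.
140.7 × 5/9 = 78.2.

78.2°C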